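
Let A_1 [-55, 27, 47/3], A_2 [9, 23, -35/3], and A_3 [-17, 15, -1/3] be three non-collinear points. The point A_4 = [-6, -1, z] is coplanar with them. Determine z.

-14/3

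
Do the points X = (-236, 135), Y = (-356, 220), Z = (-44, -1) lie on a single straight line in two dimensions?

XY = (-120, 85), XZ = (192, -136).
det[XY; XZ] = (-120)(-136) − (85)(192) = 0.
The determinant is zero, so the points are collinear.

Yes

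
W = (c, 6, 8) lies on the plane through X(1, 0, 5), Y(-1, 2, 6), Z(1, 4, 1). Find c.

A normal to the plane is n = XY × XZ = (-12, -8, -8).
W lies in the plane iff n · XW = 0.
This gives (-12)c + (-60) = 0, so c = -5.

-5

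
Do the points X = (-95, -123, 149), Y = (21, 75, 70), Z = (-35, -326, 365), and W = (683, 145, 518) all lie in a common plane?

The four points are coplanar iff the 3×3 determinant with rows XY, XZ, XW is zero.
Rows: (116, 198, -79), (60, -203, 216), (778, 268, 369).
Expanding along the first row: (116)(-132795) − (198)(-145908) + (-79)(174014) = -261542.
Nonzero ⇒ not coplanar.

No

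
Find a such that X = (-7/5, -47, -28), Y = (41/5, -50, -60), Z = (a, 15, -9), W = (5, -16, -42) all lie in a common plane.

Normal to plane XYW: n = (1034, -352/5, 1584/5); plane equation n·P = -35046/5.
Requiring n·Z = -35046/5: (1034)a + (-19536/5) = -35046/5.
So a = -3.

-3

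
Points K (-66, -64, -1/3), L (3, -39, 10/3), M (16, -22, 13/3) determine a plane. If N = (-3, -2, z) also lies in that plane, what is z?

A normal to the plane is n = KL × KM = (-112/3, -64/3, 848).
N lies in the plane iff n · KN = 0.
This gives (848)z + (-3392) = 0, so z = 4.

4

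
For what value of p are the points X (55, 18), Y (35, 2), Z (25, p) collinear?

-6

The three points are collinear iff det[XY; XZ] = 0.
This determinant is linear in p: (-20)p + (-120) = 0, so p = -6.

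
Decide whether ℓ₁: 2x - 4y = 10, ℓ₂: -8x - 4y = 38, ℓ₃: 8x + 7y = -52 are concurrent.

No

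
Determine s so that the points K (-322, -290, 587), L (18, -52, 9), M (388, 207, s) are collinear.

Collinearity requires KL × KM = 0; each component is linear in s.
The x-component gives (238)s + (147560) = 0, so s = -620.
The remaining components then also vanish.

-620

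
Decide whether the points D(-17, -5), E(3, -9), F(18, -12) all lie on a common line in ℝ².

Yes

DE = (20, -4), DF = (35, -7).
Checking proportionality: DF = 7/4·DE, so the vectors are parallel and the points are collinear.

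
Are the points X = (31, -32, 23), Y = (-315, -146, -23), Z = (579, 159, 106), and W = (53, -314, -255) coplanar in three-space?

Yes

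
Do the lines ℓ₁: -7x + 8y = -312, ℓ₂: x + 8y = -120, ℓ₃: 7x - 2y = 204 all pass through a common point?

Intersecting ℓ₁ and ℓ₂: solving the 2×2 system gives (x, y) = (24, -18).
Substitute into ℓ₃: (7)(24) + (-2)(-18) = 204.
This equals 204, so (24, -18) lies on all three lines and they are concurrent.

Yes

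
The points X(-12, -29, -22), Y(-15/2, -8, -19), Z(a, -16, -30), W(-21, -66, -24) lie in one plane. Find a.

Normal to plane XYW: n = (69, -18, 45/2); plane equation n·P = -801.
Requiring n·Z = -801: (69)a + (-387) = -801.
So a = -6.

-6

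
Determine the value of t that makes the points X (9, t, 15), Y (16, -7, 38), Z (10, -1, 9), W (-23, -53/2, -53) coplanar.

Coplanarity ⇔ det[XY; XZ; XW] = 0.
Expanding, this is linear in t: (-585)t + (-7605/2) = 0.
So t = -13/2.

-13/2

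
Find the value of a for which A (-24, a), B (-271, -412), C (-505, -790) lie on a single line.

The three points are collinear iff det[AB; AC] = 0.
This determinant is linear in a: (-234)a + (-3042) = 0, so a = -13.

-13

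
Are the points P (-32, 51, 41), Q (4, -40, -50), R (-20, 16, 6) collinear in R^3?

No

PQ = (36, -91, -91), PR = (12, -35, -35).
Comparing components 3 and 1: (-91)(12) − (36)(-35) = 168 ≠ 0, so PQ and PR are not parallel and the points are not collinear.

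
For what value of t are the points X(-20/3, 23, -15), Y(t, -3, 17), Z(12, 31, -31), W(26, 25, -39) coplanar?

-118/3

Coplanarity ⇔ det[XY; XZ; XW] = 0.
Expanding, this is linear in t: (-160)t + (-18880/3) = 0.
So t = -118/3.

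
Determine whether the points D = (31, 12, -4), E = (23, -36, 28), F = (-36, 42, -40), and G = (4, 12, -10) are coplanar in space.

Yes

With D as base: DE = (-8, -48, 32), DF = (-67, 30, -36), DG = (-27, 0, -6).
DF × DG = (-180, 570, 810).
DE · (DF × DG) = 0.
The scalar triple product vanishes, so the four points are coplanar.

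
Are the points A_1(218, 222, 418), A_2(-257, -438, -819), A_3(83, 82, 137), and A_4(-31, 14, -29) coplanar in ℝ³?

With A_1 as base: A_1A_2 = (-475, -660, -1237), A_1A_3 = (-135, -140, -281), A_1A_4 = (-249, -208, -447).
A_1A_3 × A_1A_4 = (4132, 9624, -6780).
A_1A_2 · (A_1A_3 × A_1A_4) = 72320.
Since 72320 ≠ 0, the four points are not coplanar.

No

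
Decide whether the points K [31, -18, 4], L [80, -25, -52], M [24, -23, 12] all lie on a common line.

KL = (49, -7, -56), KM = (-7, -5, 8).
KL × KM = (-336, 0, -294).
The cross product is nonzero, so the points do not lie on one line.

No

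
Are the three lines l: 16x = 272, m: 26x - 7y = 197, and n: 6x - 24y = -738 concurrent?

Yes

Intersecting l and m: solving the 2×2 system gives (x, y) = (17, 35).
Substitute into n: (6)(17) + (-24)(35) = -738.
This equals -738, so (17, 35) lies on all three lines and they are concurrent.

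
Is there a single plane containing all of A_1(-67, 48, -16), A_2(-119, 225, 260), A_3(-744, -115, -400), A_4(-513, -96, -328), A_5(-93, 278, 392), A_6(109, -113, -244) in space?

The plane through A_1, A_2, A_3 has normal n = A_1A_2 × A_1A_3 = (-22980, -206820, 128305) and equation n·P = -10440580.
Checking the remaining points: n·A_4 = -10440580, n·A_5 = -5063260, n·A_6 = -10440580.
Since n·A_5 = -5063260 ≠ -10440580, A_5 is off the plane and the points are not all coplanar.

No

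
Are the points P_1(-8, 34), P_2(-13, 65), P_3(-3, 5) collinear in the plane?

No

P_1P_2 = (-5, 31), P_1P_3 = (5, -29).
det[P_1P_2; P_1P_3] = (-5)(-29) − (31)(5) = -10.
The determinant is nonzero, so they are not collinear.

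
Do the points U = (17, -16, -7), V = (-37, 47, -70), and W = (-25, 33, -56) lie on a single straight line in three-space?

UV = (-54, 63, -63), UW = (-42, 49, -49).
UV × UW = (0, 0, 0).
The cross product vanishes, so the three points are collinear.

Yes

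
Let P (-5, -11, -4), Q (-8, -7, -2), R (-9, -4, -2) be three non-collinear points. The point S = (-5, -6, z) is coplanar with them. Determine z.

The plane through P, Q, R has equation −6x − 2y − 5z = 72.
Substituting S: (-5)z + (42) = 72, so z = -6.

-6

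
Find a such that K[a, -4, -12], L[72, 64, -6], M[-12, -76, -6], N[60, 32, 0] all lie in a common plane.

24

Coplanarity ⇔ det[KL; KM; KN] = 0.
Expanding, this is linear in a: (840)a + (-20160) = 0.
So a = 24.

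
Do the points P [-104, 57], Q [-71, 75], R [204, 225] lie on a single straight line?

Yes

PQ = (33, 18), PR = (308, 168).
Checking proportionality: PR = 28/3·PQ, so the vectors are parallel and the points are collinear.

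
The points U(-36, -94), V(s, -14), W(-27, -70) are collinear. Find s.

Collinearity: (V − U) must be parallel to (W − U) = (9, 24).
Cross-multiplying the components: (s − (-36))·(24) = (80)·(9).
Solving gives s = -6.

-6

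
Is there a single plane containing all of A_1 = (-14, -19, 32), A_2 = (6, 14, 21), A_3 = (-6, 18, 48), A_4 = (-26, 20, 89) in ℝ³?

With A_1 as base: A_1A_2 = (20, 33, -11), A_1A_3 = (8, 37, 16), A_1A_4 = (-12, 39, 57).
A_1A_3 × A_1A_4 = (1485, -648, 756).
A_1A_2 · (A_1A_3 × A_1A_4) = 0.
The scalar triple product vanishes, so the four points are coplanar.

Yes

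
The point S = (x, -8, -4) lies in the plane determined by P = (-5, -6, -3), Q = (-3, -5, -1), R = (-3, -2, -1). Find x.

-6

Coplanarity requires PQ · (PR × PS) = 0.
PQ = (2, 1, 2), PR = (2, 4, 2); the triple product is linear in x with coefficient -6 and constant term -36.
Setting it to zero: x = -6.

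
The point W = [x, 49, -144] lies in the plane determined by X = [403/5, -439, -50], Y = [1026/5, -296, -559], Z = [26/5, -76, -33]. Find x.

The plane through X, Y, Z has equation 187198x + (181302/5)y + 56012z = -18153784/5.
Substituting W: (187198)x + (-31444842/5) = -18153784/5, so x = 71/5.

71/5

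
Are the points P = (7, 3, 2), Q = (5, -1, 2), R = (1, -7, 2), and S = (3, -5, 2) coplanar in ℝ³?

Yes

A normal to the plane through P, Q, R is n = PQ × PR = (0, 0, -4).
The plane has equation n·X = -8. For S: n·S = -8.
Equal, so S lies in the plane and all four are coplanar.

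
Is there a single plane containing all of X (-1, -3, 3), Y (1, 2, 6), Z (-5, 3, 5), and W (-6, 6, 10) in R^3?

No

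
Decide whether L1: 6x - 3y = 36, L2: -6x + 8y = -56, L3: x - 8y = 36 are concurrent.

Yes

Intersecting L1 and L2: solving the 2×2 system gives (x, y) = (4, -4).
Substitute into L3: (1)(4) + (-8)(-4) = 36.
This equals 36, so (4, -4) lies on all three lines and they are concurrent.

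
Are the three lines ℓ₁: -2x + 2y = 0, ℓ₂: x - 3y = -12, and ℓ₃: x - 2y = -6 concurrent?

Intersecting ℓ₁ and ℓ₂: solving the 2×2 system gives (x, y) = (6, 6).
Substitute into ℓ₃: (1)(6) + (-2)(6) = -6.
This equals -6, so (6, 6) lies on all three lines and they are concurrent.

Yes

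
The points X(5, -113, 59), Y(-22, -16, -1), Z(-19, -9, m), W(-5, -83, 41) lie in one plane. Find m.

-7

The points are coplanar iff XY · (XZ × XW) = 0.
Expanding, this is linear in m: (-160)m + (-1120) = 0.
So m = -7.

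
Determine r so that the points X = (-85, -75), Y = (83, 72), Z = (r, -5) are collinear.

The three points are collinear iff det[XY; XZ] = 0.
This determinant is linear in r: (-147)r + (-735) = 0, so r = -5.

-5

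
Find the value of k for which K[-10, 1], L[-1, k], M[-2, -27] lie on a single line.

The three points are collinear iff det[KL; KM] = 0.
This determinant is linear in k: (-8)k + (-244) = 0, so k = -61/2.

-61/2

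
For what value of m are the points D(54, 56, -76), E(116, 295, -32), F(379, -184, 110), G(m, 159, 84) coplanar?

Coplanarity ⇔ det[DE; DF; DG] = 0.
Expanding, this is linear in m: (55014)m + (-17494452) = 0.
So m = 318.

318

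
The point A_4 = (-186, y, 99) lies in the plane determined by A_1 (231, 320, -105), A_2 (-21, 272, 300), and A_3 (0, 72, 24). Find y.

Coplanarity requires A_1A_2 · (A_1A_3 × A_1A_4) = 0.
A_1A_2 = (-252, -48, 405), A_1A_3 = (-231, -248, 129); the triple product is linear in y with coefficient -61047 and constant term -9279144.
Setting it to zero: y = -152.

-152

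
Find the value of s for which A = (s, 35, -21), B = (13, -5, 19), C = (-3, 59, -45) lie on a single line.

3

Direction BC = (-16, 64, -64). From the y-coordinate of A, the parameter along the line is τ = (35 − (-5))/64 = 5/8.
Then s = 13 + 5/8·(-16) = 3.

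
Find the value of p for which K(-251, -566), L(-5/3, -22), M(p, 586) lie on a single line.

Collinearity: (M − K) must be parallel to (L − K) = (748/3, 544).
Cross-multiplying the components: (p − (-251))·(544) = (1152)·(748/3).
Solving gives p = 277.

277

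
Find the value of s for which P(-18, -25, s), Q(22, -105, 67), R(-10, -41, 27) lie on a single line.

Direction QR = (-32, 64, -40). From the x-coordinate of P, the parameter along the line is τ = (-18 − 22)/(-32) = 5/4.
Then s = 67 + 5/4·(-40) = 17.

17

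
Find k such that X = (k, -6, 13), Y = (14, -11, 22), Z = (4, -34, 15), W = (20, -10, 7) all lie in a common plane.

20

Coplanarity ⇔ det[XY; XZ; XW] = 0.
Expanding, this is linear in k: (-352)k + (7040) = 0.
So k = 20.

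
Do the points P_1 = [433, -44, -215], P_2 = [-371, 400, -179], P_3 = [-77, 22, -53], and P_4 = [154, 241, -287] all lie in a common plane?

With P_1 as base: P_1P_2 = (-804, 444, 36), P_1P_3 = (-510, 66, 162), P_1P_4 = (-279, 285, -72).
P_1P_3 × P_1P_4 = (-50922, -81918, -126936).
P_1P_2 · (P_1P_3 × P_1P_4) = 0.
The scalar triple product vanishes, so the four points are coplanar.

Yes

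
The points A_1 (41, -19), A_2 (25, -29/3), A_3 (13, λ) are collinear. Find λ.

The three points are collinear iff det[A_1A_2; A_1A_3] = 0.
This determinant is linear in λ: (-16)λ + (-128/3) = 0, so λ = -8/3.

-8/3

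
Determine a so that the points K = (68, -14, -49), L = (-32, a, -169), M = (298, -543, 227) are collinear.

Collinearity requires KL × KM = 0; each component is linear in a.
The x-component gives (276)a + (-59616) = 0, so a = 216.
The remaining components then also vanish.

216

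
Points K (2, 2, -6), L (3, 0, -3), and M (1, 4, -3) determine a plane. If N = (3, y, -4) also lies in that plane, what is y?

0

A normal to the plane is n = KL × KM = (-12, -6, 0).
N lies in the plane iff n · KN = 0.
This gives (-6)y + (0) = 0, so y = 0.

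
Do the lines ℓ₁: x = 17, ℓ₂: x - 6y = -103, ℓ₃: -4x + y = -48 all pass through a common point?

Lines aᵢx + bᵢy = cᵢ with pairwise distinct directions are concurrent exactly when det[aᵢ bᵢ cᵢ] = 0.
Here the determinant is 0.
It vanishes, so the lines are concurrent at (17, 20).

Yes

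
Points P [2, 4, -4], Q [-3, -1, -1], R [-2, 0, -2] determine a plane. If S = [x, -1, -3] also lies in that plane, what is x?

A normal to the plane is n = PQ × PR = (2, -2, 0).
S lies in the plane iff n · PS = 0.
This gives (2)x + (6) = 0, so x = -3.

-3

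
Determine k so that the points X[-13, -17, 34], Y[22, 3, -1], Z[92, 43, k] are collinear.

Collinearity requires XY × XZ = 0; each component is linear in k.
The x-component gives (20)k + (1420) = 0, so k = -71.
The remaining components then also vanish.

-71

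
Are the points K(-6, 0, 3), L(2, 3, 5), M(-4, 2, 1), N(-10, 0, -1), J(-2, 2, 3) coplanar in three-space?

Yes

The plane through K, L, M has normal n = KL × KM = (-10, 20, 10) and equation n·P = 90.
Checking the remaining points: n·N = 90, n·J = 90.
All equal 90, so all 5 points lie in one plane.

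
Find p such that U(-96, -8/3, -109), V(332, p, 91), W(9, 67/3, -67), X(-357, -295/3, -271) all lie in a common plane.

Coplanarity ⇔ det[UV; UW; UX] = 0.
Expanding, this is linear in p: (6048)p + (-701568) = 0.
So p = 116.

116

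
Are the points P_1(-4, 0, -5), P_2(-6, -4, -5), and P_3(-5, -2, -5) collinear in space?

Yes

P_1P_2 = (-2, -4, 0), P_1P_3 = (-1, -2, 0).
Each component of P_1P_3 is 1/2 times the corresponding component of P_1P_2, so P_1P_3 = 1/2·P_1P_2 and the points are collinear.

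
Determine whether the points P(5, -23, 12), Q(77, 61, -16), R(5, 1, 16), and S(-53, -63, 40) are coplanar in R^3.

No

The four points are coplanar iff the 3×3 determinant with rows PQ, PR, PS is zero.
Rows: (72, 84, -28), (0, 24, 4), (-58, -40, 28).
Expanding along the first row: (72)(832) − (84)(232) + (-28)(1392) = 1440.
Nonzero ⇒ not coplanar.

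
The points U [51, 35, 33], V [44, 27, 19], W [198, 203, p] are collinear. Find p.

Direction UV = (-7, -8, -14). From the x-coordinate of W, the parameter along the line is τ = (198 − 51)/(-7) = -21.
Then p = 33 + (-21)·(-14) = 327.

327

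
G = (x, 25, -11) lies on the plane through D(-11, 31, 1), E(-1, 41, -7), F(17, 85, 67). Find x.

A normal to the plane is n = DE × DF = (1092, -884, 260).
G lies in the plane iff n · DG = 0.
This gives (1092)x + (14196) = 0, so x = -13.

-13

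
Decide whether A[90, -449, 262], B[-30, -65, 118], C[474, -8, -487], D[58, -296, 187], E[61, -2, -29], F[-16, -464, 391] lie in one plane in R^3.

No

The plane through A, B, C has normal n = AB × AC = (-224112, -145176, -200376) and equation n·P = -7484568.
Checking the remaining points: n·D = -7496712, n·E = -7569576, n·F = -7399560.
Since n·D = -7496712 ≠ -7484568, D is off the plane and the points are not all coplanar.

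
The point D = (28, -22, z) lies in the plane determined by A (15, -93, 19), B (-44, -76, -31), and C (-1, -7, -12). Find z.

14

A normal to the plane is n = AB × AC = (3773, -1029, -4802).
D lies in the plane iff n · AD = 0.
This gives (-4802)z + (67228) = 0, so z = 14.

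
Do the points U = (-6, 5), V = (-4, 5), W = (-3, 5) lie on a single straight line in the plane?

UV = (2, 0), UW = (3, 0).
Checking proportionality: UW = 3/2·UV, so the vectors are parallel and the points are collinear.

Yes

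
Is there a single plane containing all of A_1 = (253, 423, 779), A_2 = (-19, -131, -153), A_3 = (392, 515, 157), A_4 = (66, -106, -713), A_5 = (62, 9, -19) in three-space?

The plane through A_1, A_2, A_3 has normal n = A_1A_2 × A_1A_3 = (430332, -298732, 51982) and equation n·P = 23004338.
Checking the remaining points: n·A_4 = 23004338, n·A_5 = 23004338.
All equal 23004338, so all 5 points lie in one plane.

Yes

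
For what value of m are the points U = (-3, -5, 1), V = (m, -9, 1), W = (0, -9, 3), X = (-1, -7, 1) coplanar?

1

The points are coplanar iff UV · (UW × UX) = 0.
Expanding, this is linear in m: (4)m + (-4) = 0.
So m = 1.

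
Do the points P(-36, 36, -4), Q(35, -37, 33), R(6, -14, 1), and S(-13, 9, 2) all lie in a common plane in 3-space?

A normal to the plane through P, Q, R is n = PQ × PR = (1485, 1199, -484).
The plane has equation n·X = -8360. For S: n·S = -9482.
-9482 ≠ -8360, so S is off the plane.

No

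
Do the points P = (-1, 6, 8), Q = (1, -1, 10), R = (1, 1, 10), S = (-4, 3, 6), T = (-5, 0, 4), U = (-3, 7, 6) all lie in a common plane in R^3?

No

The plane through P, Q, R has normal n = PQ × PR = (-4, 0, 4) and equation n·X = 36.
Checking the remaining points: n·S = 40, n·T = 36, n·U = 36.
Since n·S = 40 ≠ 36, S is off the plane and the points are not all coplanar.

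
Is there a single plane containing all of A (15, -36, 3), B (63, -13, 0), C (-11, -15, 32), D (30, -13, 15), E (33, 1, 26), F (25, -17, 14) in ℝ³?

The plane through A, B, C has normal n = AB × AC = (730, -1314, 1606) and equation n·P = 63072.
Checking the remaining points: n·D = 63072, n·E = 64532, n·F = 63072.
Since n·E = 64532 ≠ 63072, E is off the plane and the points are not all coplanar.

No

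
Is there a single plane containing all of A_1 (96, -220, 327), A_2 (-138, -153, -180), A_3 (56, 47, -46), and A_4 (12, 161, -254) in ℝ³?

No

With A_1 as base: A_1A_2 = (-234, 67, -507), A_1A_3 = (-40, 267, -373), A_1A_4 = (-84, 381, -581).
A_1A_3 × A_1A_4 = (-13014, 8092, 7188).
A_1A_2 · (A_1A_3 × A_1A_4) = -56876.
Since -56876 ≠ 0, the four points are not coplanar.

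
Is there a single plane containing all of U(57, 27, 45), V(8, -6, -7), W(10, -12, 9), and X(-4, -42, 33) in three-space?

A normal to the plane through U, V, W is n = UV × UW = (-840, 680, 360).
The plane has equation n·P = -13320. For X: n·X = -13320.
Equal, so X lies in the plane and all four are coplanar.

Yes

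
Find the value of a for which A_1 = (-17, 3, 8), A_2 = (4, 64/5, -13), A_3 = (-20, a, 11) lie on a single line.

8/5

Direction A_1A_2 = (21, 49/5, -21). From the x-coordinate of A_3, the parameter along the line is τ = (-20 − (-17))/21 = -1/7.
Then a = 3 + (-1/7)·(49/5) = 8/5.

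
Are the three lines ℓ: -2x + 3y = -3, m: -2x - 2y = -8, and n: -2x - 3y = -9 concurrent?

Yes

The three lines meet at one point iff the augmented coefficient matrix [aᵢ bᵢ cᵢ] has rank < 3, i.e. its determinant vanishes.
Here the determinant is 0.
It vanishes, so the lines are concurrent at (3, 1).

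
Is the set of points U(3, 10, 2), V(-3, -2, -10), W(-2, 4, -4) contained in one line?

UV = (-6, -12, -12), UW = (-5, -6, -6).
UV × UW = (0, 24, -24).
The cross product is nonzero, so the points do not lie on one line.

No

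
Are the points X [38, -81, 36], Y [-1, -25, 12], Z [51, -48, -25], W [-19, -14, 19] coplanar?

No

A normal to the plane through X, Y, Z is n = XY × XZ = (-2624, -2691, -2015).
The plane has equation n·P = 45719. For W: n·W = 49245.
49245 ≠ 45719, so W is off the plane.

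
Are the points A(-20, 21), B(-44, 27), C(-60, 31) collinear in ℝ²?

Yes

AB = (-24, 6), AC = (-40, 10).
det[AB; AC] = (-24)(10) − (6)(-40) = 0.
The determinant is zero, so the points are collinear.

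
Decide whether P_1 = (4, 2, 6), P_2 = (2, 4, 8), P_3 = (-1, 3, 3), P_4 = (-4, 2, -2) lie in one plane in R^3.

Yes

A normal to the plane through P_1, P_2, P_3 is n = P_1P_2 × P_1P_3 = (-8, -16, 8).
The plane has equation n·P = -16. For P_4: n·P_4 = -16.
Equal, so P_4 lies in the plane and all four are coplanar.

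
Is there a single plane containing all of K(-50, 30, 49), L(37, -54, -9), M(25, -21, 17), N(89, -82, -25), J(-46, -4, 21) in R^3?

Yes

The plane through K, L, M has normal n = KL × KM = (-270, -1566, 1863) and equation n·P = 57807.
Checking the remaining points: n·N = 57807, n·J = 57807.
All equal 57807, so all 5 points lie in one plane.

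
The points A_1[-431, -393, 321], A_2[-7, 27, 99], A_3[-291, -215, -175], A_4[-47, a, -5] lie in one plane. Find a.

-1

The points are coplanar iff A_1A_2 · (A_1A_3 × A_1A_4) = 0.
Expanding, this is linear in a: (179224)a + (179224) = 0.
So a = -1.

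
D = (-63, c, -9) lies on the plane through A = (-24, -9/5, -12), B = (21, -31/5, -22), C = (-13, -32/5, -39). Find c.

6/5

The plane through A, B, C has equation (364/5)x + 1105y − (793/5)z = -1833.
Substituting D: (1105)c + (-3159) = -1833, so c = 6/5.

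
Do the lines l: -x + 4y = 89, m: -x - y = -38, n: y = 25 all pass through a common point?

No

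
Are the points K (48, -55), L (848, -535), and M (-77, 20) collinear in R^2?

Yes

KL = (800, -480), KM = (-125, 75).
det[KL; KM] = (800)(75) − (-480)(-125) = 0.
The determinant is zero, so the points are collinear.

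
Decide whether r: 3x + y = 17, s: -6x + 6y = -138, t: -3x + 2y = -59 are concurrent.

No

Lines aᵢx + bᵢy = cᵢ with pairwise distinct directions are concurrent exactly when det[aᵢ bᵢ cᵢ] = 0.
Here the determinant is -72.
Nonzero, so no common point exists.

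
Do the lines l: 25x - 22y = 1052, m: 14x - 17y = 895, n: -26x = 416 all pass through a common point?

Lines aᵢx + bᵢy = cᵢ with pairwise distinct directions are concurrent exactly when det[aᵢ bᵢ cᵢ] = 0.
Here the determinant is -1716.
Nonzero, so no common point exists.

No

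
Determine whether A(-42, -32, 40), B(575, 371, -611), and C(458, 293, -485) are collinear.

No

AB = (617, 403, -651), AC = (500, 325, -525).
Comparing components 3 and 1: (-651)(500) − (617)(-525) = -1575 ≠ 0, so AB and AC are not parallel and the points are not collinear.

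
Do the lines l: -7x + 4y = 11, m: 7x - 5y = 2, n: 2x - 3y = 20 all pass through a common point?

No

Lines aᵢx + bᵢy = cᵢ with pairwise distinct directions are concurrent exactly when det[aᵢ bᵢ cᵢ] = 0.
Here the determinant is -7.
Nonzero, so no common point exists.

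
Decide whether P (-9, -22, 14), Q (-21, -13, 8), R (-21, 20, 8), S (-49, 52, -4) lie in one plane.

No

With P as base: PQ = (-12, 9, -6), PR = (-12, 42, -6), PS = (-40, 74, -18).
PR × PS = (-312, 24, 792).
PQ · (PR × PS) = -792.
Since -792 ≠ 0, the four points are not coplanar.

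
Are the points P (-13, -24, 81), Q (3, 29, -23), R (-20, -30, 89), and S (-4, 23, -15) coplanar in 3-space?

Yes

With P as base: PQ = (16, 53, -104), PR = (-7, -6, 8), PS = (9, 47, -96).
PR × PS = (200, -600, -275).
PQ · (PR × PS) = 0.
The scalar triple product vanishes, so the four points are coplanar.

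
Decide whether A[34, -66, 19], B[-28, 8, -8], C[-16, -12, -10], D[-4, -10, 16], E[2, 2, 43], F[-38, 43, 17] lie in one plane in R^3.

Yes

The plane through A, B, C has normal n = AB × AC = (-688, -448, 352) and equation n·P = 12864.
Checking the remaining points: n·D = 12864, n·E = 12864, n·F = 12864.
All equal 12864, so all 6 points lie in one plane.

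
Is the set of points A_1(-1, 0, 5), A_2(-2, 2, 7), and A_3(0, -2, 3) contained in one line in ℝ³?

A_1A_2 = (-1, 2, 2), A_1A_3 = (1, -2, -2).
A_1A_2 × A_1A_3 = (0, 0, 0).
The cross product vanishes, so the three points are collinear.

Yes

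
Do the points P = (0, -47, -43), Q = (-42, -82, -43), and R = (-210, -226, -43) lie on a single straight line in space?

No

PQ = (-42, -35, 0), PR = (-210, -179, 0).
Comparing components 1 and 2: (-42)(-179) − (-35)(-210) = 168 ≠ 0, so PQ and PR are not parallel and the points are not collinear.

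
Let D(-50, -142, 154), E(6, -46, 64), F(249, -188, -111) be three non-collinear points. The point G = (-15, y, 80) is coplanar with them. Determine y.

-36

The plane through D, E, F has equation −29580x − 12070y − 31280z = -1624180.
Substituting G: (-12070)y + (-2058700) = -1624180, so y = -36.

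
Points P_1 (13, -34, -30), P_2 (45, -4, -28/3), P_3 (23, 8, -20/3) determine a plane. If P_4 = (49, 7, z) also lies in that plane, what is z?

A normal to the plane is n = P_1P_2 × P_1P_3 = (-168, -540, 1044).
P_4 lies in the plane iff n · P_1P_4 = 0.
This gives (1044)z + (3132) = 0, so z = -3.

-3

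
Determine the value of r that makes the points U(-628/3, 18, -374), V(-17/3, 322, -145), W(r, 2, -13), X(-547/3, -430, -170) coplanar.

Normal to plane UVX: n = (164608, -35365, -298352/3); plane equation n·P = 2100038.
Requiring n·W = 2100038: (164608)r + (3666386/3) = 2100038.
So r = 16/3.

16/3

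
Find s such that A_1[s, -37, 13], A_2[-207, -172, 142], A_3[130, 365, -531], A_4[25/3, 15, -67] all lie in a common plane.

33

Coplanarity ⇔ det[A_1A_2; A_1A_3; A_1A_4] = 0.
Expanding, this is linear in s: (-13618)s + (449394) = 0.
So s = 33.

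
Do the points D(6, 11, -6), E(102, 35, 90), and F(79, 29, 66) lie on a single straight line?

No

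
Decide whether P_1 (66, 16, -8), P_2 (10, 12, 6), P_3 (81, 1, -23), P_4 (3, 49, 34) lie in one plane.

Yes

The four points are coplanar iff the 3×3 determinant with rows P_1P_2, P_1P_3, P_1P_4 is zero.
Rows: (-56, -4, 14), (15, -15, -15), (-63, 33, 42).
Expanding along the first row: (-56)(-135) − (-4)(-315) + (14)(-450) = 0.
Zero determinant ⇒ coplanar.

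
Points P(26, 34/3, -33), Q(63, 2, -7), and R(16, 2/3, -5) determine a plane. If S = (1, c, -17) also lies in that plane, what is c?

5

A normal to the plane is n = PQ × PR = (16, -1296, -488).
S lies in the plane iff n · PS = 0.
This gives (-1296)c + (6480) = 0, so c = 5.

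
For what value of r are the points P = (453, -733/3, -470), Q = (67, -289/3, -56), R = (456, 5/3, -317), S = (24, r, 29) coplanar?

-55/3

Coplanarity ⇔ det[PQ; PR; PS] = 0.
Expanding, this is linear in r: (60300)r + (1105500) = 0.
So r = -55/3.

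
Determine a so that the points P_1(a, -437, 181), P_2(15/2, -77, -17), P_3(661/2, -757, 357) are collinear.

Collinearity requires P_1P_2 × P_1P_3 = 0; each component is linear in a.
The y-component gives (374)a + (-66759) = 0, so a = 357/2.
The remaining components then also vanish.

357/2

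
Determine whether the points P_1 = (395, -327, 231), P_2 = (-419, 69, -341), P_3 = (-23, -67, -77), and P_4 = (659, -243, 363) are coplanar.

With P_1 as base: P_1P_2 = (-814, 396, -572), P_1P_3 = (-418, 260, -308), P_1P_4 = (264, 84, 132).
P_1P_3 × P_1P_4 = (60192, -26136, -103752).
P_1P_2 · (P_1P_3 × P_1P_4) = 0.
The scalar triple product vanishes, so the four points are coplanar.

Yes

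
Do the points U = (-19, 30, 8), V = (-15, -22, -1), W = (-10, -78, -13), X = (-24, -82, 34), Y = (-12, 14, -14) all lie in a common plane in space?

The plane through U, V, W has normal n = UV × UW = (120, 3, 36) and equation n·P = -1902.
Checking the remaining points: n·X = -1902, n·Y = -1902.
All equal -1902, so all 5 points lie in one plane.

Yes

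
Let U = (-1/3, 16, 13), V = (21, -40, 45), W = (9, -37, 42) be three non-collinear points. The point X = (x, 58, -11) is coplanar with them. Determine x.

A normal to the plane is n = UV × UW = (72, -320, -608).
X lies in the plane iff n · UX = 0.
This gives (72)x + (1176) = 0, so x = -49/3.

-49/3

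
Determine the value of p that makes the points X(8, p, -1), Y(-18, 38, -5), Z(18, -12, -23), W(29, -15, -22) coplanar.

34

The points are coplanar iff XY · (XZ × XW) = 0.
Expanding, this is linear in p: (234)p + (-7956) = 0.
So p = 34.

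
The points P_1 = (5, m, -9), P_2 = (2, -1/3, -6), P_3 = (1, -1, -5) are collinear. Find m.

5/3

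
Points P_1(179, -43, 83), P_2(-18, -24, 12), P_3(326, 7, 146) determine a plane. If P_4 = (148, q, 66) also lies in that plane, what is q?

A normal to the plane is n = P_1P_2 × P_1P_3 = (4747, 1974, -12643).
P_4 lies in the plane iff n · P_1P_4 = 0.
This gives (1974)q + (152656) = 0, so q = -232/3.

-232/3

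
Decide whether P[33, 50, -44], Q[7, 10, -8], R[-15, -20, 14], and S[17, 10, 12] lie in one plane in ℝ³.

Yes

A normal to the plane through P, Q, R is n = PQ × PR = (200, -220, -100).
The plane has equation n·X = 0. For S: n·S = 0.
Equal, so S lies in the plane and all four are coplanar.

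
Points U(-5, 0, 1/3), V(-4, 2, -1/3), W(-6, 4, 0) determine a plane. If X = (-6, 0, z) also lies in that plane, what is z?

2/3

A normal to the plane is n = UV × UW = (2, 1, 6).
X lies in the plane iff n · UX = 0.
This gives (6)z + (-4) = 0, so z = 2/3.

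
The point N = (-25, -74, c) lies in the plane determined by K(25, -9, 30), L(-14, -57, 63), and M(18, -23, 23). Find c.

The plane through K, L, M has equation 798x − 504y + 210z = 30786.
Substituting N: (210)c + (17346) = 30786, so c = 64.

64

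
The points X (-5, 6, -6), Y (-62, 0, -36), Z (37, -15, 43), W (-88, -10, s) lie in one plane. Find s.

Normal to plane XYZ: n = (-924, 1533, 1449); plane equation n·P = 5124.
Requiring n·W = 5124: (1449)s + (65982) = 5124.
So s = -42.

-42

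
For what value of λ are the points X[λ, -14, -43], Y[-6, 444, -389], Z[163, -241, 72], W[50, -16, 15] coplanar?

84

The points are coplanar iff XY · (XZ × XW) = 0.
Expanding, this is linear in λ: (64680)λ + (-5433120) = 0.
So λ = 84.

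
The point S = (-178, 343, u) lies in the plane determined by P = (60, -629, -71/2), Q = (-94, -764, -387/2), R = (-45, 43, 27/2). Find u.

The plane through P, Q, R has equation 99561x + 24136y − 117663z = -10061695/2.
Substituting S: (-117663)u + (-9443210) = -10061695/2, so u = -75/2.

-75/2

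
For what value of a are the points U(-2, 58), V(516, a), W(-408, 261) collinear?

-201

The three points are collinear iff det[UV; UW] = 0.
This determinant is linear in a: (406)a + (81606) = 0, so a = -201.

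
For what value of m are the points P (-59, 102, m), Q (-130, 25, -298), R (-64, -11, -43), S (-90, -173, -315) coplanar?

89

Coplanarity ⇔ det[PQ; PR; PS] = 0.
Expanding, this is linear in m: (11628)m + (-1034892) = 0.
So m = 89.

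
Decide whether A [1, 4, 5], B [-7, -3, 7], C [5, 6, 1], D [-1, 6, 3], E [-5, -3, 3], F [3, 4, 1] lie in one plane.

No

The plane through A, B, C has normal n = AB × AC = (24, -24, 12) and equation n·P = -12.
Checking the remaining points: n·D = -132, n·E = -12, n·F = -12.
Since n·D = -132 ≠ -12, D is off the plane and the points are not all coplanar.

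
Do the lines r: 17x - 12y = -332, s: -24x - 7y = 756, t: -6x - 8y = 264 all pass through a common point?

Intersecting r and s: solving the 2×2 system gives (x, y) = (-28, -12).
Substitute into t: (-6)(-28) + (-8)(-12) = 264.
This equals 264, so (-28, -12) lies on all three lines and they are concurrent.

Yes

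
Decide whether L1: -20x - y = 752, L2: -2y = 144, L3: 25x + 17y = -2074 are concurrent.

Yes

The three lines meet at one point iff the augmented coefficient matrix [aᵢ bᵢ cᵢ] has rank < 3, i.e. its determinant vanishes.
Here the determinant is 0.
It vanishes, so the lines are concurrent at (-34, -72).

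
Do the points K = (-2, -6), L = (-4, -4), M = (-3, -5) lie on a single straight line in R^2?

KL = (-2, 2), KM = (-1, 1).
det[KL; KM] = (-2)(1) − (2)(-1) = 0.
The determinant is zero, so the points are collinear.

Yes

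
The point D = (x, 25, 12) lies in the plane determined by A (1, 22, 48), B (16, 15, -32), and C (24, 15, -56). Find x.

18

Coplanarity requires AB · (AC × AD) = 0.
AB = (15, -7, -80), AC = (23, -7, -104); the triple product is linear in x with coefficient 168 and constant term -3024.
Setting it to zero: x = 18.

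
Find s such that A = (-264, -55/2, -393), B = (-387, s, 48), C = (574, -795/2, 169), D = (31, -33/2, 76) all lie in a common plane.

Normal to plane ACD: n = (-179712, -227232, 118368); plane equation n·P = 7174224.
Requiring n·B = 7174224: (-227232)s + (75230208) = 7174224.
So s = 599/2.

599/2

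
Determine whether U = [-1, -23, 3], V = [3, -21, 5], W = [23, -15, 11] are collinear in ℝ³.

UV = (4, 2, 2), UW = (24, 8, 8).
Comparing components 3 and 1: (2)(24) − (4)(8) = 16 ≠ 0, so UV and UW are not parallel and the points are not collinear.

No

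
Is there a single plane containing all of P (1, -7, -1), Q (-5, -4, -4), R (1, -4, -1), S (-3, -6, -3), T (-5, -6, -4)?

Yes

The plane through P, Q, R has normal n = PQ × PR = (9, 0, -18) and equation n·X = 27.
Checking the remaining points: n·S = 27, n·T = 27.
All equal 27, so all 5 points lie in one plane.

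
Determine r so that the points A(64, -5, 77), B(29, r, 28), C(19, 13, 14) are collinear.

9

Direction AC = (-45, 18, -63). From the x-coordinate of B, the parameter along the line is τ = (29 − 64)/(-45) = 7/9.
Then r = (-5) + 7/9·(18) = 9.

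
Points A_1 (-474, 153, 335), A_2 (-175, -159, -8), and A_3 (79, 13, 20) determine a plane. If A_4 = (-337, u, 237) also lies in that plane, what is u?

Coplanarity requires A_1A_2 · (A_1A_3 × A_1A_4) = 0.
A_1A_2 = (299, -312, -343), A_1A_3 = (553, -140, -315); the triple product is linear in u with coefficient -95494 and constant term 8689954.
Setting it to zero: u = 91.

91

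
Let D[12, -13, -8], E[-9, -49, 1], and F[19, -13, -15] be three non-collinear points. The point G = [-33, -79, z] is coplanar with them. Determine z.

A normal to the plane is n = DE × DF = (252, -84, 252).
G lies in the plane iff n · DG = 0.
This gives (252)z + (-3780) = 0, so z = 15.

15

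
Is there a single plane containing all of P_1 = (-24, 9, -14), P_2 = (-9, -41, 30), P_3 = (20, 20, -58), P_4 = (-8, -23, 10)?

The four points are coplanar iff the 3×3 determinant with rows P_1P_2, P_1P_3, P_1P_4 is zero.
Rows: (15, -50, 44), (44, 11, -44), (16, -32, 24).
Expanding along the first row: (15)(-1144) − (-50)(1760) + (44)(-1584) = 1144.
Nonzero ⇒ not coplanar.

No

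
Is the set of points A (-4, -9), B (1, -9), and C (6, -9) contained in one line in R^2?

AB = (5, 0), AC = (10, 0).
Twice the signed area of △ABC is (5)(0) − (0)(10) = 0.
The triangle is degenerate (zero area), so the points are collinear.

Yes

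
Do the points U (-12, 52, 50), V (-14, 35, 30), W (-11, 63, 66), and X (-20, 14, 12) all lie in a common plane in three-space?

A normal to the plane through U, V, W is n = UV × UW = (-52, 12, -5).
The plane has equation n·P = 998. For X: n·X = 1148.
1148 ≠ 998, so X is off the plane.

No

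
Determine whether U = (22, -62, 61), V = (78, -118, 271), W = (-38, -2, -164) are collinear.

Yes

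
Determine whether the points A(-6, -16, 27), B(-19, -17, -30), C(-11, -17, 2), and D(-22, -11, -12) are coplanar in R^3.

The four points are coplanar iff the 3×3 determinant with rows AB, AC, AD is zero.
Rows: (-13, -1, -57), (-5, -1, -25), (-16, 5, -39).
Expanding along the first row: (-13)(164) − (-1)(-205) + (-57)(-41) = 0.
Zero determinant ⇒ coplanar.

Yes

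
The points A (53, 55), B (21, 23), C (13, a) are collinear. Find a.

15

Collinearity: (C − A) must be parallel to (B − A) = (-32, -32).
Cross-multiplying the components: (a − 55)·(-32) = (-40)·(-32).
Solving gives a = 15.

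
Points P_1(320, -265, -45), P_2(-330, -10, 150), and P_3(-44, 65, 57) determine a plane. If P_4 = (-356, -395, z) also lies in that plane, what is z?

173

Coplanarity requires P_1P_2 · (P_1P_3 × P_1P_4) = 0.
P_1P_2 = (-650, 255, 195), P_1P_3 = (-364, 330, 102); the triple product is linear in z with coefficient -121680 and constant term 21050640.
Setting it to zero: z = 173.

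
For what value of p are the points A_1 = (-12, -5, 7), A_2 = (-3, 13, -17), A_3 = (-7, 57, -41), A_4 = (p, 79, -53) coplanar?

-9

Normal to plane A_1A_2A_3: n = (624, 312, 468); plane equation n·P = -5772.
Requiring n·A_4 = -5772: (624)p + (-156) = -5772.
So p = -9.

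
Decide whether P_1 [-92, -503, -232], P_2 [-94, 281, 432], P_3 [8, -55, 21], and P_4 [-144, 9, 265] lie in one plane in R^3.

The four points are coplanar iff the 3×3 determinant with rows P_1P_2, P_1P_3, P_1P_4 is zero.
Rows: (-2, 784, 664), (100, 448, 253), (-52, 512, 497).
Expanding along the first row: (-2)(93120) − (784)(62856) + (664)(74496) = 0.
Zero determinant ⇒ coplanar.

Yes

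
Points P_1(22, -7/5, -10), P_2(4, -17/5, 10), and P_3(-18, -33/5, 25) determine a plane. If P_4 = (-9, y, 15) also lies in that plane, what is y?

Coplanarity requires P_1P_2 · (P_1P_3 × P_1P_4) = 0.
P_1P_2 = (-18, -2, 20), P_1P_3 = (-40, -26/5, 35); the triple product is linear in y with coefficient -170 and constant term -952.
Setting it to zero: y = -28/5.

-28/5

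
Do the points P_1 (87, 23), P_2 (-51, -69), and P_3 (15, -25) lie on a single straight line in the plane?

Yes

P_1P_2 = (-138, -92), P_1P_3 = (-72, -48).
Checking proportionality: P_1P_3 = 12/23·P_1P_2, so the vectors are parallel and the points are collinear.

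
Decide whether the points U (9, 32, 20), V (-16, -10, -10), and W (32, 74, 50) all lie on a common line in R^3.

UV = (-25, -42, -30), UW = (23, 42, 30).
Comparing components 3 and 1: (-30)(23) − (-25)(30) = 60 ≠ 0, so UV and UW are not parallel and the points are not collinear.

No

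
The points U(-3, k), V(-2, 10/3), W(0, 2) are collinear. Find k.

4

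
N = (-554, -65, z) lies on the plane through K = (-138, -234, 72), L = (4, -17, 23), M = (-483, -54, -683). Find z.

-779

The plane through K, L, M has equation −155015x + 124115y + 100425z = -420240.
Substituting N: (100425)z + (77810835) = -420240, so z = -779.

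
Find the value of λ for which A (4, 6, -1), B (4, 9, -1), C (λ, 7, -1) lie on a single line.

Direction AB = (0, 3, 0). From the y-coordinate of C, the parameter along the line is τ = (7 − 6)/3 = 1/3.
Then λ = 4 + 1/3·(0) = 4.

4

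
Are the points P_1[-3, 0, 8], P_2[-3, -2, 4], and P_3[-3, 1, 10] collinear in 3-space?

P_1P_2 = (0, -2, -4), P_1P_3 = (0, 1, 2).
P_1P_2 × P_1P_3 = (0, 0, 0).
The cross product vanishes, so the three points are collinear.

Yes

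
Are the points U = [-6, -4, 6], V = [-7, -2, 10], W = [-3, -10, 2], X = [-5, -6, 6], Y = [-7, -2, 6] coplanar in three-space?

Yes

The plane through U, V, W has normal n = UV × UW = (16, 8, 0) and equation n·P = -128.
Checking the remaining points: n·X = -128, n·Y = -128.
All equal -128, so all 5 points lie in one plane.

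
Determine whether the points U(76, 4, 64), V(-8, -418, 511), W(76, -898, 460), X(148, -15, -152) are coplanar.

Yes

A normal to the plane through U, V, W is n = UV × UW = (236082, 33264, 75768).
The plane has equation n·P = 22924440. For X: n·X = 22924440.
Equal, so X lies in the plane and all four are coplanar.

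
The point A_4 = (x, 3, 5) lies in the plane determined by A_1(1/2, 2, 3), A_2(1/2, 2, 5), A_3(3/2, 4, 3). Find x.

1

The plane through A_1, A_2, A_3 has equation −4x + 2y = 2.
Substituting A_4: (-4)x + (6) = 2, so x = 1.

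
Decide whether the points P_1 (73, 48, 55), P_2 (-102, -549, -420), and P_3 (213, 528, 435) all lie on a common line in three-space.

No

P_1P_2 = (-175, -597, -475), P_1P_3 = (140, 480, 380).
P_1P_2 × P_1P_3 = (1140, 0, -420).
The cross product is nonzero, so the points do not lie on one line.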